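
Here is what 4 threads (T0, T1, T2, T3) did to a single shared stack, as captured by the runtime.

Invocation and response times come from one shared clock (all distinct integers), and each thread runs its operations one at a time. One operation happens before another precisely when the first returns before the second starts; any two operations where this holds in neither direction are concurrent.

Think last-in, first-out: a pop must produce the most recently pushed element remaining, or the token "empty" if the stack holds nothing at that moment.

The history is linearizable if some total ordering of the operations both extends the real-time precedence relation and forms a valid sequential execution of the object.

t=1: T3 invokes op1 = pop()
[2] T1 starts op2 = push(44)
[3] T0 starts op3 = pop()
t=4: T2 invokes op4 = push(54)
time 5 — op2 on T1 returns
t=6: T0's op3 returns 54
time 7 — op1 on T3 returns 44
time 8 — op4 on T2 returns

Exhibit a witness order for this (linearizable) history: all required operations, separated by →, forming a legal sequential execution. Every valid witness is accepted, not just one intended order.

after step 1 (op2 push(44)): stack <44>
after step 2 (op1 pop() → 44): stack <>
after step 3 (op4 push(54)): stack <54>
after step 4 (op3 pop() → 54): stack <>

op2 → op1 → op4 → op3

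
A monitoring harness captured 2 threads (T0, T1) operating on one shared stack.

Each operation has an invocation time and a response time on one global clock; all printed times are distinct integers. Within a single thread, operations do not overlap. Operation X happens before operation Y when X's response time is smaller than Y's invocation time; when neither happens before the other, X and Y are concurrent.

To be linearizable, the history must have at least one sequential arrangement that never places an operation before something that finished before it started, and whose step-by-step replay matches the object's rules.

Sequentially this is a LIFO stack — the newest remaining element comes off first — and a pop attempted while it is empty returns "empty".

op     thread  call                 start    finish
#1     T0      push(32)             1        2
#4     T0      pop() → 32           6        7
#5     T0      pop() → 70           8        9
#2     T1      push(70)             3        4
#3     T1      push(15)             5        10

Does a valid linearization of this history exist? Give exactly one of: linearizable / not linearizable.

not linearizable

through event 6 a valid linearization exists; event 7 (#4 responding at time 7) ends that
the completed operations (3 total) allow one real-time order; the stack replay rejects it
including or dropping the 1 pending operation (#3) in any combination fails
one such order, #1, #2, #4 (pending dropped), breaks at step 3 where #4 pop() → 32 is illegal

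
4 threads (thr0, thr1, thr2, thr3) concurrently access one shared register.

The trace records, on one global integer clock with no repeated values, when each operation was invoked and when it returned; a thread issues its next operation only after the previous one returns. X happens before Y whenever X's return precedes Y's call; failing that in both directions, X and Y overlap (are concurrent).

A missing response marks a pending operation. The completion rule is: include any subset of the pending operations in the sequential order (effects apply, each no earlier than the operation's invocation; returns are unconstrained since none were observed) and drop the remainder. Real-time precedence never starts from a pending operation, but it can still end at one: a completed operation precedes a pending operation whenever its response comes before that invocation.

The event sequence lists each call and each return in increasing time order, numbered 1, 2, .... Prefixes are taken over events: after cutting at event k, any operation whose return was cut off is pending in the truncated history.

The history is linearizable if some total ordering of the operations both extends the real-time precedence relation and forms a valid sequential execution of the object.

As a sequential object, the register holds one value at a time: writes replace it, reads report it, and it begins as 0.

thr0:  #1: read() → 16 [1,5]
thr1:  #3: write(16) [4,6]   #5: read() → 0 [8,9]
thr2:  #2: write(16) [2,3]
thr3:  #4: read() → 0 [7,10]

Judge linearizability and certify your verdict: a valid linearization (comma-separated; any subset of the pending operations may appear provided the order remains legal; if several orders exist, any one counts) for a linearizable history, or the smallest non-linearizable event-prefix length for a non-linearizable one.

already the first 9 events (up to #5's response at time 9) admit no linearization; the first 8 still do
all 3 real-time-respecting orders fail — 4 completed register operations, no legal replay
no completion choice of the 1 pending operation (#4) rescues it — every subset was tried
take #1, #2, #3, #5 (pending dropped): step 1 already fails, because #1 read() → 16 cannot occur there
take #2, #1, #3, #5 (pending dropped): step 4 already fails, because #5 read() → 0 cannot occur there

not linearizable — minimal violating prefix: 9 events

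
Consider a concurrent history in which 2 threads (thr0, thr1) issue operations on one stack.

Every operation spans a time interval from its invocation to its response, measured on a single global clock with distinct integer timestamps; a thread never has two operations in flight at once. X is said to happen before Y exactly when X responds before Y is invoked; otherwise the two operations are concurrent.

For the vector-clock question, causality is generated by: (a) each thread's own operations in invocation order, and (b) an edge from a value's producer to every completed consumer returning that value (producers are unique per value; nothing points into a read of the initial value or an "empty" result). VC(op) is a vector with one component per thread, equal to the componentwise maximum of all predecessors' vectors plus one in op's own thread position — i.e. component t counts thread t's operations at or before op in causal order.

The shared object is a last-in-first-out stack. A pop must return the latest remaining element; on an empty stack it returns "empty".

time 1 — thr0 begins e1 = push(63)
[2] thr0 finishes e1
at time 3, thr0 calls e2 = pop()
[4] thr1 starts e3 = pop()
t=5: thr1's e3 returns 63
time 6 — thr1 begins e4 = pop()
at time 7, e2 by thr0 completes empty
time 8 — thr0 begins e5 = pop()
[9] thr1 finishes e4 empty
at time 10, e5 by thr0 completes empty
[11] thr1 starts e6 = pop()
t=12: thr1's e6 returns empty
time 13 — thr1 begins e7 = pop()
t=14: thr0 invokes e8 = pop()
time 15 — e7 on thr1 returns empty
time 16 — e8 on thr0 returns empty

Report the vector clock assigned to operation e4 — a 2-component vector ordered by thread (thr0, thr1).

(1, 2)

e1, invoked 1, has no incoming edges; only thr0's bump applies → (1, 0)
e3, invoked 4, takes VC(e1)=(1, 0) under max, adds 1 for thr1 → (1, 1)
e2, invoked 3, takes VC(e1)=(1, 0) under max, adds 1 for thr0 → (2, 0)
e4, invoked 6, takes VC(e3)=(1, 1) under max, adds 1 for thr1 → (1, 2)
e5, invoked 8, takes VC(e2)=(2, 0) under max, adds 1 for thr0 → (3, 0)
e6, invoked 11, takes VC(e4)=(1, 2) under max, adds 1 for thr1 → (1, 3)
e8, invoked 14, takes VC(e5)=(3, 0) under max, adds 1 for thr0 → (4, 0)
e7, invoked 13, takes VC(e6)=(1, 3) under max, adds 1 for thr1 → (1, 4)
target: VC(e4) = (1, 2)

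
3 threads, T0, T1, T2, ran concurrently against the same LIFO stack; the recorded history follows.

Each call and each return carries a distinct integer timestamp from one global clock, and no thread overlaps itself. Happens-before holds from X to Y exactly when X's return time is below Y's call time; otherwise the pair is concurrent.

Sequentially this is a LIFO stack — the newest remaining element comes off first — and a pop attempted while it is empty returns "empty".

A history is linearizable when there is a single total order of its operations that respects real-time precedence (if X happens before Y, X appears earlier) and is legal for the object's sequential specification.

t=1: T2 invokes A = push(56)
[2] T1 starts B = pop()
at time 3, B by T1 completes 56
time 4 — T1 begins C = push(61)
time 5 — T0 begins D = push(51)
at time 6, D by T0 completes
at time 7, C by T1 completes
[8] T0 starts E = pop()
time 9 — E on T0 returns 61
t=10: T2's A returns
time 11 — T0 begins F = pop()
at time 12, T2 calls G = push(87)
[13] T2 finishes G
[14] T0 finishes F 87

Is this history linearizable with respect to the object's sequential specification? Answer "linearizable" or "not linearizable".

linearizable

witness order: A, B, D, C, E, G, F
1. A push(56), leaving stack <56>
2. B pop() → 56, leaving stack <>
3. D push(51), leaving stack <51>
4. C push(61), leaving stack <51,61>
5. E pop() → 61, leaving stack <51>
6. G push(87), leaving stack <51,87>
7. F pop() → 87, leaving stack <51>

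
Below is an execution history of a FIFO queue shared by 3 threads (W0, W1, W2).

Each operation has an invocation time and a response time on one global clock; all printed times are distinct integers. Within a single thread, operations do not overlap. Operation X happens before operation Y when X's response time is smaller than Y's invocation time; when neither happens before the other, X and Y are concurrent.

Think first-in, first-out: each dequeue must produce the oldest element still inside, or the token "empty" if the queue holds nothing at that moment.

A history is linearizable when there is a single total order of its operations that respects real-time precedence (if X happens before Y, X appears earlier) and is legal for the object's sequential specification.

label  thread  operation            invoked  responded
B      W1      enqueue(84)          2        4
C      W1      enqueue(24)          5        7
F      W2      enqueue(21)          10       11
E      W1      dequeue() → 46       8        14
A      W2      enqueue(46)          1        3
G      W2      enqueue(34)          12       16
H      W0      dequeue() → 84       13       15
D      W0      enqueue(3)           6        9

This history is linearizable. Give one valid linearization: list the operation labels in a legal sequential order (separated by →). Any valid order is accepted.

A → B → C → D → E → F → G → H

after step 1 (A enqueue(46)): queue <46>
after step 2 (B enqueue(84)): queue <46,84>
after step 3 (C enqueue(24)): queue <46,84,24>
after step 4 (D enqueue(3)): queue <46,84,24,3>
after step 5 (E dequeue() → 46): queue <84,24,3>
after step 6 (F enqueue(21)): queue <84,24,3,21>
after step 7 (G enqueue(34)): queue <84,24,3,21,34>
after step 8 (H dequeue() → 84): queue <24,3,21,34>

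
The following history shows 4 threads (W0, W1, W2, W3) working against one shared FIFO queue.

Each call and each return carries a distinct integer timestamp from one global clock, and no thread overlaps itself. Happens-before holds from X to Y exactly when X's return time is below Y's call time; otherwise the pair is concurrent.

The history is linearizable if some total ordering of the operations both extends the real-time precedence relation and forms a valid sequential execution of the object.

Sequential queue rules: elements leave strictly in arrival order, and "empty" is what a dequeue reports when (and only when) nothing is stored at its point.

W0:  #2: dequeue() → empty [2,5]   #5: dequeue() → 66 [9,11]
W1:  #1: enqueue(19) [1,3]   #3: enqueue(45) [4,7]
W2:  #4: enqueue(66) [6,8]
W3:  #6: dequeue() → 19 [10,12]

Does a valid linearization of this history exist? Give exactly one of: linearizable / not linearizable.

linearizable

a witness: #2, #1, #4, #3, #6, #5
1. #2 dequeue() → empty, leaving queue <>
2. #1 enqueue(19), leaving queue <19>
3. #4 enqueue(66), leaving queue <19,66>
4. #3 enqueue(45), leaving queue <19,66,45>
5. #6 dequeue() → 19, leaving queue <66,45>
6. #5 dequeue() → 66, leaving queue <45>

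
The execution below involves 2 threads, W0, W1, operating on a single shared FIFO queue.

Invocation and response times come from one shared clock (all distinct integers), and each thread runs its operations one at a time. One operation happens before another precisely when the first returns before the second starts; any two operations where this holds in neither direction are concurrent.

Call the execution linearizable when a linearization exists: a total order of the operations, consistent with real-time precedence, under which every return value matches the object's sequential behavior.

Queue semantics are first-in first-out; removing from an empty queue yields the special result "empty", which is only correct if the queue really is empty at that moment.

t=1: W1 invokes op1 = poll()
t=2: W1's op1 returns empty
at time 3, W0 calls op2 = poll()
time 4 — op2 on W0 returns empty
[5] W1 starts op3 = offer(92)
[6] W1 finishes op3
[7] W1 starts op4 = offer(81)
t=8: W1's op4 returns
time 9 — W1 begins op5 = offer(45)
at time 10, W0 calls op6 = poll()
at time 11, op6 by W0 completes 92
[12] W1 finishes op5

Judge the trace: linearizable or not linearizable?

one valid linearization: op1, op2, op3, op4, op5, op6
after step 1 (op1 poll() → empty): queue <>
after step 2 (op2 poll() → empty): queue <>
after step 3 (op3 offer(92)): queue <92>
after step 4 (op4 offer(81)): queue <92,81>
after step 5 (op5 offer(45)): queue <92,81,45>
after step 6 (op6 poll() → 92): queue <81,45>

linearizable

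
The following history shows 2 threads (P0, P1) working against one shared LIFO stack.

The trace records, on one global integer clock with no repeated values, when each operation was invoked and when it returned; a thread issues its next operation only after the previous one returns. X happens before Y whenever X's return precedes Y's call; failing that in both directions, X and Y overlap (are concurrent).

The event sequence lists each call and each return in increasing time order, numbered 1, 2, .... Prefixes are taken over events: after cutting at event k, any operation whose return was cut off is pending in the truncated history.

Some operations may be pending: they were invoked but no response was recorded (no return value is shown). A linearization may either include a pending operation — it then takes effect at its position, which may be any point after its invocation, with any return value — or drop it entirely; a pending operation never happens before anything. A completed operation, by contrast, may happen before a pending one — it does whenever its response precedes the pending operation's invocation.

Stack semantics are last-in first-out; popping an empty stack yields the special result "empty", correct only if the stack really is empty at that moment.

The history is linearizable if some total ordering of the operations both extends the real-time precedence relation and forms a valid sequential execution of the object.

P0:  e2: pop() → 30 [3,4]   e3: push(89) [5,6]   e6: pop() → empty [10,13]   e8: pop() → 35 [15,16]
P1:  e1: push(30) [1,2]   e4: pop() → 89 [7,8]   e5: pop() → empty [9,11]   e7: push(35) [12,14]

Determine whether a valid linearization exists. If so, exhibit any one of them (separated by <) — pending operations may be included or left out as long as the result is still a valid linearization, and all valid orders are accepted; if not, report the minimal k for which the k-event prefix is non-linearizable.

step 1: e1 push(30) — stack <30>
step 2: e2 pop() → 30 — stack <>
step 3: e3 push(89) — stack <89>
step 4: e4 pop() → 89 — stack <>
step 5: e5 pop() → empty — stack <>
step 6: e6 pop() → empty — stack <>
step 7: e7 push(35) — stack <35>
step 8: e8 pop() → 35 — stack <>

linearizable — witness: e1 < e2 < e3 < e4 < e5 < e6 < e7 < e8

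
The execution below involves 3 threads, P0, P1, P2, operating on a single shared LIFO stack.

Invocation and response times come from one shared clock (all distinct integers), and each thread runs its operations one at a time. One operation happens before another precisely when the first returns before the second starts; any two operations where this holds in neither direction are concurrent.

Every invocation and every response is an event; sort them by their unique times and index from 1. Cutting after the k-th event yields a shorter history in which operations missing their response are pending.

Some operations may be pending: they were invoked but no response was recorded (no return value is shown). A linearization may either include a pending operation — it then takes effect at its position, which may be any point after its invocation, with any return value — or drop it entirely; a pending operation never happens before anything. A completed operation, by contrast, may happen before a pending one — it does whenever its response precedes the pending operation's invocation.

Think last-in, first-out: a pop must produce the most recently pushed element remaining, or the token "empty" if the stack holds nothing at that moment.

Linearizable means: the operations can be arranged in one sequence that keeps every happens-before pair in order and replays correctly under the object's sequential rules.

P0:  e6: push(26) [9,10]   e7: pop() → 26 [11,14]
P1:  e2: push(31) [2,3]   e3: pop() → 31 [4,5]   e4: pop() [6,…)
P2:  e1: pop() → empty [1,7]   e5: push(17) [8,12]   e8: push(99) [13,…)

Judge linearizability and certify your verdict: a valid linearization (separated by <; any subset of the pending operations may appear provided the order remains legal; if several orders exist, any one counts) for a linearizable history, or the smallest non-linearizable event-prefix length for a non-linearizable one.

step 1: e1 pop() → empty — stack <>
step 2: e2 push(31) — stack <31>
step 3: e3 pop() → 31 — stack <>
step 4: e4 pop() (pending, included) — stack <>
step 5: e5 push(17) — stack <17>
step 6: e6 push(26) — stack <17,26>
step 7: e7 pop() → 26 — stack <17>

linearizable — witness: e1 < e2 < e3 < e4 < e5 < e6 < e7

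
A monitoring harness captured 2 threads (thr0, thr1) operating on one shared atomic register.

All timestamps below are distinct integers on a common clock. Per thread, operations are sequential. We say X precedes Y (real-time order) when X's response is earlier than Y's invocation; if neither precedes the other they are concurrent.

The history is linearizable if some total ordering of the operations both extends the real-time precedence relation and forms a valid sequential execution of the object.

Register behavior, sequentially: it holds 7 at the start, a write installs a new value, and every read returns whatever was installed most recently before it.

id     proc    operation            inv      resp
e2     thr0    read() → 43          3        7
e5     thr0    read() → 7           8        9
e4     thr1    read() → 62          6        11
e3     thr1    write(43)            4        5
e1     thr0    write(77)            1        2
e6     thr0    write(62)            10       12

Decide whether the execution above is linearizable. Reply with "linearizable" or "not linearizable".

not linearizable

cut after 8 events: linearizable; cut after 9 events (e5 responds, time 9): not linearizable
real-time-consistent orders of the 4 completed operations: 2 — all fail the atomic register replay
every completion of the 1 pending operation (e4) was checked; none linearizes
e.g. e1, e2, e3, e5 (pending dropped): illegal at step 2, since e2 read() → 43 cannot apply there
e.g. e1, e3, e2, e5 (pending dropped): illegal at step 4, since e5 read() → 7 cannot apply there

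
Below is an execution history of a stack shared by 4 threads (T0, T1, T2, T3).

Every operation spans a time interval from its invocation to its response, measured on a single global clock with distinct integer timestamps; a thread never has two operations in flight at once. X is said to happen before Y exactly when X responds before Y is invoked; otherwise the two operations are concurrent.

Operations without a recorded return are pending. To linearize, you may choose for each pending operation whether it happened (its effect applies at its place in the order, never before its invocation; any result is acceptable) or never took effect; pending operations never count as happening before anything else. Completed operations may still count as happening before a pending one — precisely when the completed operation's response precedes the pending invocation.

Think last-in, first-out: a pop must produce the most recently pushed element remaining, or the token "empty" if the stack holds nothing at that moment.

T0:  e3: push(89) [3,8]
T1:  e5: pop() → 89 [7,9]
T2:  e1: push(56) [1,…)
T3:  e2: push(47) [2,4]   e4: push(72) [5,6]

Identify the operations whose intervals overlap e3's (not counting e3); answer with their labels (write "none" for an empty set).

overlap test against e3 [3,8]: concurrent iff the interval meets 3..8
e1 [1,…): concurrent
e2 [2,4]: concurrent
e4 [5,6]: concurrent
e5 [7,9]: concurrent

e1, e2, e4, e5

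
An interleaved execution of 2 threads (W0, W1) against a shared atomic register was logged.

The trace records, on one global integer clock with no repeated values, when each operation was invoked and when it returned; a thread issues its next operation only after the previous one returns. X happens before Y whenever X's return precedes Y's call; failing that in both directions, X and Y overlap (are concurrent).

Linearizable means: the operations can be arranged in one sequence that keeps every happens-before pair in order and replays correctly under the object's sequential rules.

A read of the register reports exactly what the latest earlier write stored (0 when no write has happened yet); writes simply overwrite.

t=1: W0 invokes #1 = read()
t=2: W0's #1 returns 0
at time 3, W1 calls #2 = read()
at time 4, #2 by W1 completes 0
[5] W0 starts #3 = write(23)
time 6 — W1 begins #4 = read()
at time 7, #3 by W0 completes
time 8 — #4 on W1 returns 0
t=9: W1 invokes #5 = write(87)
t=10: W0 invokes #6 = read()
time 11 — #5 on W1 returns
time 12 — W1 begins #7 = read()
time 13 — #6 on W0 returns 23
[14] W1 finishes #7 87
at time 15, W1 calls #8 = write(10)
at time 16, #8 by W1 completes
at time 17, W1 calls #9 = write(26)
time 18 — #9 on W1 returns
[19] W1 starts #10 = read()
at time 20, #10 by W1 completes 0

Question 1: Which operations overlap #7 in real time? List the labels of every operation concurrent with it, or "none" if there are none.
Answer: #6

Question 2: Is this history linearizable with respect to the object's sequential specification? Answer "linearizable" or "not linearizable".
already the first 20 events (up to #10's response at time 20) admit no linearization; the first 19 still do
no legal order exists: 6 real-time-consistent candidates over 10 completed atomic register operations, all rejected
for example #1, #2, #3, #4, #5, #6, #7, #8, #9, #10 fails at step 4: #4 read() → 0 is not legal there
for example #1, #2, #3, #4, #5, #7, #6, #8, #9, #10 fails at step 4: #4 read() → 0 is not legal there

not linearizable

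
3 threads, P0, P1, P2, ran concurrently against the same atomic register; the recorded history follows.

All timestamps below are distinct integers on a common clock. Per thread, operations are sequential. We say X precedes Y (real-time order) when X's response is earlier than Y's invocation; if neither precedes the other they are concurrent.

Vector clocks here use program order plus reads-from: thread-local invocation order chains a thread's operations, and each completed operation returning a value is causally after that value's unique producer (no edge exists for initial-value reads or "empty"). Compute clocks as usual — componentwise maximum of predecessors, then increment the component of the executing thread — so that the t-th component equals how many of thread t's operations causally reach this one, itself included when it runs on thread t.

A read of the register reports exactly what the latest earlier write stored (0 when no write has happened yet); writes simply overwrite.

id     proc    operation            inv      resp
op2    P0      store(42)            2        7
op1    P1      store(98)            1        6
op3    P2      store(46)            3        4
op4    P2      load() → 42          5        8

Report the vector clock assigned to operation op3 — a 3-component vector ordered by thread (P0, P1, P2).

(0, 0, 1)

root op op3, invoked 3: fresh clock plus P2's own tick → (0, 0, 1)
root op op1, invoked 1: fresh clock plus P1's own tick → (0, 1, 0)
root op op2, invoked 2: fresh clock plus P0's own tick → (1, 0, 0)
merge at op4 (invoked 5): VC(op2)=(1, 0, 0), VC(op3)=(0, 0, 1), own-thread bump on P2 → (1, 0, 2)
target: VC(op3) = (0, 0, 1)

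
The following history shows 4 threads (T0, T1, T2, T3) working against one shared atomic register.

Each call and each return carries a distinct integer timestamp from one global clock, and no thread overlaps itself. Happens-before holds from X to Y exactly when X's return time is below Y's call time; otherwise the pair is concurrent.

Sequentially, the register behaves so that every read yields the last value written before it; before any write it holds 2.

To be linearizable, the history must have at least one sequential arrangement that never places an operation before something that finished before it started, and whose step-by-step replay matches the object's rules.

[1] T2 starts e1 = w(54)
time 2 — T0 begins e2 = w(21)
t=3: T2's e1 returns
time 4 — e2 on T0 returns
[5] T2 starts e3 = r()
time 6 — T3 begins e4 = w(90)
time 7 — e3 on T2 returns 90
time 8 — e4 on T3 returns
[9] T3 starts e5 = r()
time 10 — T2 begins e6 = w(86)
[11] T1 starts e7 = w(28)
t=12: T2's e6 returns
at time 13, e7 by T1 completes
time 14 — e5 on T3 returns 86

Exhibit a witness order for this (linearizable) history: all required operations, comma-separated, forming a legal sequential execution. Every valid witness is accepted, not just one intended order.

after step 1 (e1 w(54)): value 54
after step 2 (e2 w(21)): value 21
after step 3 (e4 w(90)): value 90
after step 4 (e3 r() → 90): value 90
after step 5 (e6 w(86)): value 86
after step 6 (e5 r() → 86): value 86
after step 7 (e7 w(28)): value 28

e1, e2, e4, e3, e6, e5, e7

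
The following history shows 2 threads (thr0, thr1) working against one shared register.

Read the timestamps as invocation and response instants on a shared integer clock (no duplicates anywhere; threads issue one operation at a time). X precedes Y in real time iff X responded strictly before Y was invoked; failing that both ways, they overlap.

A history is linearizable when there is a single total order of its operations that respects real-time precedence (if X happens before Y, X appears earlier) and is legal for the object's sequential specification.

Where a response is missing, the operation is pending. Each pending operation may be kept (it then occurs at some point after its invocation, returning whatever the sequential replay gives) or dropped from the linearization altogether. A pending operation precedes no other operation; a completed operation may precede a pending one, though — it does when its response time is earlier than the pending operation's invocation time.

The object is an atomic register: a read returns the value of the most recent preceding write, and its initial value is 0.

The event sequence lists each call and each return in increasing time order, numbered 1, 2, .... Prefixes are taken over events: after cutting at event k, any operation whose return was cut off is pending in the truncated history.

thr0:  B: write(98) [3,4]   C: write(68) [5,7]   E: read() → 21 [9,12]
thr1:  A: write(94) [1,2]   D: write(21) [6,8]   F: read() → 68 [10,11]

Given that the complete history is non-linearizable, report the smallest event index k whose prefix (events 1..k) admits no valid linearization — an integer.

12

one valid order for events 1..11 is A, B, D, C, E, F:
1. A write(94), leaving value 94
2. B write(98), leaving value 98
3. D write(21), leaving value 21
4. C write(68), leaving value 68
5. E read() (pending, included), leaving value 68
6. F read() → 68, leaving value 68
event 12 — E's response, time 12 — after it, nothing linearizes
one such order, A, B, C, D, E, F, breaks at step 6 where F read() → 68 is illegal
one such order, A, B, C, D, F, E, breaks at step 5 where F read() → 68 is illegal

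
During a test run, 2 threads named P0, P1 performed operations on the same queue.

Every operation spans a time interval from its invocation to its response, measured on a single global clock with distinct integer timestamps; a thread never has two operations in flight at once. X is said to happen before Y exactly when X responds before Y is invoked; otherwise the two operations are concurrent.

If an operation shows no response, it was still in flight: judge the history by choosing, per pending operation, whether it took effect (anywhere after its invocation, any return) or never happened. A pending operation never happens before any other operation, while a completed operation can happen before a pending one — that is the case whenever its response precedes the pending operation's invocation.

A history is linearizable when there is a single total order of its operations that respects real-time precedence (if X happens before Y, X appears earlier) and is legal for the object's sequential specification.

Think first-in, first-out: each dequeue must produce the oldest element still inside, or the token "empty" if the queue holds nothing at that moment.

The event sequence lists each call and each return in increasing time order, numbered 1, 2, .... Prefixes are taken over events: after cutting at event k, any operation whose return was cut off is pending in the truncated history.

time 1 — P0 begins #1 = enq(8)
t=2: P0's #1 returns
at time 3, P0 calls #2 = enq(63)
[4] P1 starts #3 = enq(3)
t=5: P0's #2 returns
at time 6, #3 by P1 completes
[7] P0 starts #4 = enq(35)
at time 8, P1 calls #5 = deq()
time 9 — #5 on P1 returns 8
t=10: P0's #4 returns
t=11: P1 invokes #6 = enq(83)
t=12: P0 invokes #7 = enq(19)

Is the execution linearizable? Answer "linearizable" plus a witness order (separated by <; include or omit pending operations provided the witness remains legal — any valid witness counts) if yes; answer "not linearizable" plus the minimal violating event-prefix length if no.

linearizable — witness: #1 < #2 < #3 < #4 < #5

after step 1 (#1 enq(8)): queue <8>
after step 2 (#2 enq(63)): queue <8,63>
after step 3 (#3 enq(3)): queue <8,63,3>
after step 4 (#4 enq(35)): queue <8,63,3,35>
after step 5 (#5 deq() → 8): queue <63,3,35>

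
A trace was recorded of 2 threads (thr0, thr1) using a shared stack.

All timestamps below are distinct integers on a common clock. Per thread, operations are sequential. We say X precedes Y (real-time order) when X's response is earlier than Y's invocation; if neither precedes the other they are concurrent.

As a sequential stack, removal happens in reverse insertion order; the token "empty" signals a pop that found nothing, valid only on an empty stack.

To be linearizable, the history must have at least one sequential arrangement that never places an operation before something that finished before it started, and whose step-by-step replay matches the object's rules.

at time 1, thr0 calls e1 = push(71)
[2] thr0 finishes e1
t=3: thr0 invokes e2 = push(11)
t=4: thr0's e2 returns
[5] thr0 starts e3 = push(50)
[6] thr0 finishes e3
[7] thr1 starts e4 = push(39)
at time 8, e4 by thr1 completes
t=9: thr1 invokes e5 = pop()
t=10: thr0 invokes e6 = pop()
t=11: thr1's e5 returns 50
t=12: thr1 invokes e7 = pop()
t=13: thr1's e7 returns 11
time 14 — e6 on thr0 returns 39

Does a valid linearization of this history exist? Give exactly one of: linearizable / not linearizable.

witness order: e1, e2, e3, e4, e6, e5, e7
step 1: e1 push(71) — stack <71>
step 2: e2 push(11) — stack <71,11>
step 3: e3 push(50) — stack <71,11,50>
step 4: e4 push(39) — stack <71,11,50,39>
step 5: e6 pop() → 39 — stack <71,11,50>
step 6: e5 pop() → 50 — stack <71,11>
step 7: e7 pop() → 11 — stack <71>

linearizable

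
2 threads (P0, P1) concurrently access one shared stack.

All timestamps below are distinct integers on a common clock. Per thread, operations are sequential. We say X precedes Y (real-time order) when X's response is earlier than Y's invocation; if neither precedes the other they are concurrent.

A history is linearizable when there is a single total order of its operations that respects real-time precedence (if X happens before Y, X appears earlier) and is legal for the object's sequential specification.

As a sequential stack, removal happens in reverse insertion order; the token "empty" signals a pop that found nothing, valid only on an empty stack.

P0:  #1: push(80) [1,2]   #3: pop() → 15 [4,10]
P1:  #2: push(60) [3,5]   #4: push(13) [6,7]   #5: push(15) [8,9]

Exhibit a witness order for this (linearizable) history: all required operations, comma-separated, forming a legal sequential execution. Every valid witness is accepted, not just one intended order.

#1, #2, #4, #5, #3

1. #1 push(80), leaving stack <80>
2. #2 push(60), leaving stack <80,60>
3. #4 push(13), leaving stack <80,60,13>
4. #5 push(15), leaving stack <80,60,13,15>
5. #3 pop() → 15, leaving stack <80,60,13>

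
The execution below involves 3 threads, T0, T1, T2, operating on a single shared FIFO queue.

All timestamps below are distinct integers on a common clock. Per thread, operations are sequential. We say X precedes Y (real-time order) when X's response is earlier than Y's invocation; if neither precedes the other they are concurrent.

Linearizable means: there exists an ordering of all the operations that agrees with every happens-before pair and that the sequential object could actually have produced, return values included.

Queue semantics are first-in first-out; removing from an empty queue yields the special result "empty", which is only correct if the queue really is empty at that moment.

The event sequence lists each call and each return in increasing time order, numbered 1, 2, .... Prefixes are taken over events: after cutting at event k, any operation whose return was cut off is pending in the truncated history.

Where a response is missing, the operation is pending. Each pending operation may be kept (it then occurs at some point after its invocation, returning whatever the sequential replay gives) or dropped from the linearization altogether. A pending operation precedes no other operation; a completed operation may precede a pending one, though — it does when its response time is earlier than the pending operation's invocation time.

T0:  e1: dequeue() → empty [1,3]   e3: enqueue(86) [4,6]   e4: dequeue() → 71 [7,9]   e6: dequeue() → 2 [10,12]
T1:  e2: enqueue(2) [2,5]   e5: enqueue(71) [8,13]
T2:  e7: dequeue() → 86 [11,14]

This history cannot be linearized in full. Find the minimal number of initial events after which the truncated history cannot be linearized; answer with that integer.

9

one valid order for events 1..8 is e1, e2, e3:
1. e1 dequeue() → empty, leaving queue <>
2. e2 enqueue(2), leaving queue <2>
3. e3 enqueue(86), leaving queue <2,86>
once event 9 joins (e4's response, time 9), exhaustive search finds no witness
including or dropping the 1 pending operation (e5) in any combination fails
e.g. e1, e2, e3, e4 (pending dropped): illegal at step 4, since e4 dequeue() → 71 cannot apply there
e.g. e1, e3, e2, e4 (pending dropped): illegal at step 4, since e4 dequeue() → 71 cannot apply there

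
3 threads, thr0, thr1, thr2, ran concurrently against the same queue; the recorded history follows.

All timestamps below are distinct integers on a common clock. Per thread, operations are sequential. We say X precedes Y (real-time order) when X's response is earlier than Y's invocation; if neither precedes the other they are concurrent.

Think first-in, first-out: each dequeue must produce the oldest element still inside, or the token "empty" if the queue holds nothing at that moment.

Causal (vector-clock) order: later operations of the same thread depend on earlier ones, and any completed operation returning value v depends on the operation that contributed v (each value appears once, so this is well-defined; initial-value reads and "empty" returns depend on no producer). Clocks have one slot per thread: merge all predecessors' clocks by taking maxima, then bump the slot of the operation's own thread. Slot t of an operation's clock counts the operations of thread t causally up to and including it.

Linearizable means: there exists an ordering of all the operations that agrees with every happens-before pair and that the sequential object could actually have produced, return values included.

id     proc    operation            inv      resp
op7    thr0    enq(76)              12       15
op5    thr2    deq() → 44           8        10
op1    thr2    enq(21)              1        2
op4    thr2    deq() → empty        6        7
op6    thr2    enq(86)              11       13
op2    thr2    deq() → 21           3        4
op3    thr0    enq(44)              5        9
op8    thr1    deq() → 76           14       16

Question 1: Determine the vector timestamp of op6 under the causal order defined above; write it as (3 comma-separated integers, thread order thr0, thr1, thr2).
op1 (invocation 1): nothing precedes it; thr2's component alone gives (0, 0, 1)
op3 (invocation 5): nothing precedes it; thr0's component alone gives (1, 0, 0)
invoked at 3, op2 merges VC(op1)=(0, 0, 1) and bumps thr2's slot → (0, 0, 2)
invoked at 12, op7 merges VC(op3)=(1, 0, 0) and bumps thr0's slot → (2, 0, 0)
invoked at 6, op4 merges VC(op2)=(0, 0, 2) and bumps thr2's slot → (0, 0, 3)
invoked at 14, op8 merges VC(op7)=(2, 0, 0) and bumps thr1's slot → (2, 1, 0)
invoked at 8, op5 merges VC(op3)=(1, 0, 0), VC(op4)=(0, 0, 3) and bumps thr2's slot → (1, 0, 4)
invoked at 11, op6 merges VC(op5)=(1, 0, 4) and bumps thr2's slot → (1, 0, 5)
target: VC(op6) = (1, 0, 5)

(1, 0, 5)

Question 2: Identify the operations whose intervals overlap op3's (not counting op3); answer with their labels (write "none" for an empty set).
overlap test against op3 [5,9]: concurrent iff the interval meets 5..9
op1 [1,2]: before
op2 [3,4]: before
op4 [6,7]: concurrent
op5 [8,10]: concurrent
op6 [11,13]: after
op7 [12,15]: after
op8 [14,16]: after

op4, op5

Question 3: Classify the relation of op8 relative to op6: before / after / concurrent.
op8 spans [14,16], op6 spans [11,13]
resp(op6)=13 < inv(op8)=14

after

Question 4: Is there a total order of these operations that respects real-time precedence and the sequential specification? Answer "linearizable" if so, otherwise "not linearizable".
witness order: op1, op2, op4, op3, op5, op7, op6, op8
1. op1 enq(21), leaving queue <21>
2. op2 deq() → 21, leaving queue <>
3. op4 deq() → empty, leaving queue <>
4. op3 enq(44), leaving queue <44>
5. op5 deq() → 44, leaving queue <>
6. op7 enq(76), leaving queue <76>
7. op6 enq(86), leaving queue <76,86>
8. op8 deq() → 76, leaving queue <86>

linearizable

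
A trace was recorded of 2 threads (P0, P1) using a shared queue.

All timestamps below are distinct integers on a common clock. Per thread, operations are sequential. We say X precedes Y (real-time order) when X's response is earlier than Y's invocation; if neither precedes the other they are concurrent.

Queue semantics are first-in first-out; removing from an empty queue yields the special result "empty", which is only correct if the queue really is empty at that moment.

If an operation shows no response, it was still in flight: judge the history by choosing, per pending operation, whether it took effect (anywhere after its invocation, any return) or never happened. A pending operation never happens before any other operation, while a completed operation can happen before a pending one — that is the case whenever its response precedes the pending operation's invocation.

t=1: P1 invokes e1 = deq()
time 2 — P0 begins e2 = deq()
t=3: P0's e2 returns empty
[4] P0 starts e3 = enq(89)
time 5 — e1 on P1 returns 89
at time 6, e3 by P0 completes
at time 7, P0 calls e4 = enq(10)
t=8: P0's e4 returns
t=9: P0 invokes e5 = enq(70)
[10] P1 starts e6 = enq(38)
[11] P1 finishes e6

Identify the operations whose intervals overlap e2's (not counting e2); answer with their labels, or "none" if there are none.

e1

concurrent with e2 ([2,3]): every op whose interval crosses 2..3
e1 [1,5]: concurrent
e3 [4,6]: after
e4 [7,8]: after
e5 [9,…): after
e6 [10,11]: after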